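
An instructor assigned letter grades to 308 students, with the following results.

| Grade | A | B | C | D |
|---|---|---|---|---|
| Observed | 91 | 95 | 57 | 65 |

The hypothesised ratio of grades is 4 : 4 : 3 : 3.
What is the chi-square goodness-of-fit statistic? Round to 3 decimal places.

Ratio total = 14. Expected counts: 308×4/14 = 88, 308×4/14 = 88, 308×3/14 = 66, 308×3/14 = 66.
A: (91 − 88)²/88 = 9/88 = 0.1023
B: (95 − 88)²/88 = 49/88 = 0.5568
C: (57 − 66)²/66 = 81/66 = 1.2273
D: (65 − 66)²/66 = 1/66 = 0.0152
Sum = 1.902

1.902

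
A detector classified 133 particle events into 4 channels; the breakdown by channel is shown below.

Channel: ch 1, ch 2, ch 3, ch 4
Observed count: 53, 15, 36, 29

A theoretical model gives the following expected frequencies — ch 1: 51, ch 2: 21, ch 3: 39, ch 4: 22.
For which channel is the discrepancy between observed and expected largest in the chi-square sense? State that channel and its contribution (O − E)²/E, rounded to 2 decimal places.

ch 4, 2.23

cat         O        E   (O−E)²/E
ch 1       53       51      0.078
ch 2       15       21      1.714
ch 3       36       39      0.231
ch 4       29       22      2.227
The largest term is for ch 4: 2.23.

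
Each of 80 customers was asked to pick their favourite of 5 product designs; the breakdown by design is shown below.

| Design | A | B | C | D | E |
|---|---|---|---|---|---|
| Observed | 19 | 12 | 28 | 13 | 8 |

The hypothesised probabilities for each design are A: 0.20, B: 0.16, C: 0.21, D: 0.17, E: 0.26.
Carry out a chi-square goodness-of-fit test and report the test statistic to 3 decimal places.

15.983

Expected counts E_i = n·p_i: 80×0.20 = 16, 80×0.16 = 12.8, 80×0.21 = 16.8, 80×0.17 = 13.6, 80×0.26 = 20.8.
cat         O        E   (O−E)²/E
A          19       16     0.5625
B          12     12.8     0.0500
C          28     16.8     7.4667
D          13     13.6     0.0265
E           8     20.8     7.8769
Sum = 15.983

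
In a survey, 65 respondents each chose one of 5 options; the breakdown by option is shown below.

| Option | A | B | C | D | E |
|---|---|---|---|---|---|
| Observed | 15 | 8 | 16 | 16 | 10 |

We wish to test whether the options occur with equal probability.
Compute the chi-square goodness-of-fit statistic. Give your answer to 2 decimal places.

Expected count for each of the 5 categories: 65/5 = 13.
A: (15 − 13)²/13 = 4/13 = 0.308
B: (8 − 13)²/13 = 25/13 = 1.923
C: (16 − 13)²/13 = 9/13 = 0.692
D: (16 − 13)²/13 = 9/13 = 0.692
E: (10 − 13)²/13 = 9/13 = 0.692
Sum = 4.31

4.31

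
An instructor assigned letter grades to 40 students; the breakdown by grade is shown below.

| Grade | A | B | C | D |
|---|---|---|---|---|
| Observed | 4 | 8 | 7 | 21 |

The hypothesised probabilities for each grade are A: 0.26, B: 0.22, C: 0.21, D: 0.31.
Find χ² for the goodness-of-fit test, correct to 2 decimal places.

10.21

Expected counts E_i = n·p_i: 40×0.26 = 10.4, 40×0.22 = 8.8, 40×0.21 = 8.4, 40×0.31 = 12.4.
cat         O        E   (O−E)²/E
A           4     10.4      3.938
B           8      8.8      0.073
C           7      8.4      0.233
D          21     12.4      5.965
Sum = 10.21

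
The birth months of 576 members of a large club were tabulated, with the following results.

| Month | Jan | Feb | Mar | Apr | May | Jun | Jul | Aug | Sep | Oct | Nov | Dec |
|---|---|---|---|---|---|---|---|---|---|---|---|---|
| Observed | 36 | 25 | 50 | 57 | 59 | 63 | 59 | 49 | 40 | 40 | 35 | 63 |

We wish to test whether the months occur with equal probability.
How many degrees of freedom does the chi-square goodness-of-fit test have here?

11

There are k = 12 categories and no parameters were estimated from the data, so df = 12 − 1 = 11.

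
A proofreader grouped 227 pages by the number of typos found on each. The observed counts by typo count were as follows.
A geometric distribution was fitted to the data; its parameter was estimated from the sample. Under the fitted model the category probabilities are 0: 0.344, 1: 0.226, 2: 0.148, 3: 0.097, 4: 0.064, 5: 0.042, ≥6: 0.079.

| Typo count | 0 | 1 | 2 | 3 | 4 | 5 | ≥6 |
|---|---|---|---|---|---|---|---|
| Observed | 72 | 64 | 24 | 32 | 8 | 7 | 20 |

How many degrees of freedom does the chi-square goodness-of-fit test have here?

5

There are k = 7 categories and 1 parameter estimated from the data, so df = 7 − 1 − 1 = 5.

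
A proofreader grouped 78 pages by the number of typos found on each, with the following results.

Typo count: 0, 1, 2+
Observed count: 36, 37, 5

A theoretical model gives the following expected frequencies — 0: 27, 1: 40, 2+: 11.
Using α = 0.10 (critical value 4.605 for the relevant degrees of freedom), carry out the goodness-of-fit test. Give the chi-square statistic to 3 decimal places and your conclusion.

χ² = (36−27)²/27 + (37−40)²/40 + (5−11)²/11
   = 3.0000 + 0.2250 + 3.2727
Sum = 6.498
df = 2. Since 6.498 > 4.605, we reject H₀.

6.498; reject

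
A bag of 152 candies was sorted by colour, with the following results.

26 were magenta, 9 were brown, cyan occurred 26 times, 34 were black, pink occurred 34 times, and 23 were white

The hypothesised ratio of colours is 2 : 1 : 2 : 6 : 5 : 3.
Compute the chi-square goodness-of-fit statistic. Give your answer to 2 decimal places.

17.65

Ratio total = 19. Expected counts: 152×2/19 = 16, 152×1/19 = 8, 152×2/19 = 16, 152×6/19 = 48, 152×5/19 = 40, 152×3/19 = 24.
magenta: (26 − 16)²/16 = 100/16 = 6.250
brown: (9 − 8)²/8 = 1/8 = 0.125
cyan: (26 − 16)²/16 = 100/16 = 6.250
black: (34 − 48)²/48 = 196/48 = 4.083
pink: (34 − 40)²/40 = 36/40 = 0.900
white: (23 − 24)²/24 = 1/24 = 0.042
Sum = 17.65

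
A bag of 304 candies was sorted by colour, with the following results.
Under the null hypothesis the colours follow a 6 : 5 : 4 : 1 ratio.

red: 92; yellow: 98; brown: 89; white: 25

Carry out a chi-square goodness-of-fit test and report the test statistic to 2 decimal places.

8.46

Ratio total = 16. Expected counts: 304×6/16 = 114, 304×5/16 = 95, 304×4/16 = 76, 304×1/16 = 19.
χ² = (92−114)²/114 + (98−95)²/95 + (89−76)²/76 + (25−19)²/19
   = 4.246 + 0.095 + 2.224 + 1.895
Sum = 8.46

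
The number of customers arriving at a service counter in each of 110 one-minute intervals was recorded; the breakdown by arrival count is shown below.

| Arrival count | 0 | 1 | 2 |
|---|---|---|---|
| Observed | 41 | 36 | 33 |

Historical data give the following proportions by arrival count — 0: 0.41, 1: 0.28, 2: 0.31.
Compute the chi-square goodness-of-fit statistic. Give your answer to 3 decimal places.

Expected counts E_i = n·p_i: 110×0.41 = 45.1, 110×0.28 = 30.8, 110×0.31 = 34.1.
0: (41 − 45.1)²/45.1 = 16.81/45.1 = 0.3727
1: (36 − 30.8)²/30.8 = 27.04/30.8 = 0.8779
2: (33 − 34.1)²/34.1 = 1.21/34.1 = 0.0355
Sum = 1.286

1.286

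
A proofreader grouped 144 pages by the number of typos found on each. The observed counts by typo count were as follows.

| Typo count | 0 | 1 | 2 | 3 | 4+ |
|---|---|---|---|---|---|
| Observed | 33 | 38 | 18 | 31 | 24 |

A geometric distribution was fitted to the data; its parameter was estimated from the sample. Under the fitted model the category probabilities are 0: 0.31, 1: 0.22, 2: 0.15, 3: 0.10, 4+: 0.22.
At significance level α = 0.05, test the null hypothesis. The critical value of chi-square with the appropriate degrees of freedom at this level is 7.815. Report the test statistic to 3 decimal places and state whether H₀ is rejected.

Expected counts E_i = n·p_i: 144×0.31 = 44.64, 144×0.22 = 31.68, 144×0.15 = 21.6, 144×0.10 = 14.4, 144×0.22 = 31.68.
0: (33 − 44.64)²/44.64 = 135.4896/44.64 = 3.0352
1: (38 − 31.68)²/31.68 = 39.9424/31.68 = 1.2608
2: (18 − 21.6)²/21.6 = 12.96/21.6 = 0.6000
3: (31 − 14.4)²/14.4 = 275.56/14.4 = 19.1361
4+: (24 − 31.68)²/31.68 = 58.9824/31.68 = 1.8618
Sum = 25.894
df = 3. Since 25.894 > 7.815, we reject H₀.

25.894; reject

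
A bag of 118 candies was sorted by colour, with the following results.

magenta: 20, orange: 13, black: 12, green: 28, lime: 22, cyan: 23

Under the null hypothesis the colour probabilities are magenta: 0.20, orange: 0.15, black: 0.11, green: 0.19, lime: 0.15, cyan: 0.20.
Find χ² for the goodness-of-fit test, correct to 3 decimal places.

Expected counts E_i = n·p_i: 118×0.20 = 23.6, 118×0.15 = 17.7, 118×0.11 = 12.98, 118×0.19 = 22.42, 118×0.15 = 17.7, 118×0.20 = 23.6.
magenta: (20 − 23.6)²/23.6 = 12.96/23.6 = 0.5492
orange: (13 − 17.7)²/17.7 = 22.09/17.7 = 1.2480
black: (12 − 12.98)²/12.98 = 0.9604/12.98 = 0.0740
green: (28 − 22.42)²/22.42 = 31.1364/22.42 = 1.3888
lime: (22 − 17.7)²/17.7 = 18.49/17.7 = 1.0446
cyan: (23 − 23.6)²/23.6 = 0.36/23.6 = 0.0153
Sum = 4.320

4.320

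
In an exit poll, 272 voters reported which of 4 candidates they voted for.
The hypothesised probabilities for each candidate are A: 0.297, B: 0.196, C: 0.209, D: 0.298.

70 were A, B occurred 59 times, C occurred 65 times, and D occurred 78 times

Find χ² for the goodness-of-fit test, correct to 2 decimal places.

Expected counts E_i = n·p_i: 272×0.297 = 80.784, 272×0.196 = 53.312, 272×0.209 = 56.848, 272×0.298 = 81.056.
cat         O        E   (O−E)²/E
A          70   80.784      1.440
B          59   53.312      0.607
C          65   56.848      1.169
D          78   81.056      0.115
Sum = 3.33

3.33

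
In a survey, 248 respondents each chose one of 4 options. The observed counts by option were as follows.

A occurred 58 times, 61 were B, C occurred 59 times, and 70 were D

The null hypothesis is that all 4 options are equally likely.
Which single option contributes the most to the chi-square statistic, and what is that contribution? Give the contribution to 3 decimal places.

D, 1.032

Under H₀ each category has probability 1/4, so each expected count is 248/4 = 62.
A: (58 − 62)²/62 = 16/62 = 0.2581
B: (61 − 62)²/62 = 1/62 = 0.0161
C: (59 − 62)²/62 = 9/62 = 0.1452
D: (70 − 62)²/62 = 64/62 = 1.0323
The largest term is for D: 1.032.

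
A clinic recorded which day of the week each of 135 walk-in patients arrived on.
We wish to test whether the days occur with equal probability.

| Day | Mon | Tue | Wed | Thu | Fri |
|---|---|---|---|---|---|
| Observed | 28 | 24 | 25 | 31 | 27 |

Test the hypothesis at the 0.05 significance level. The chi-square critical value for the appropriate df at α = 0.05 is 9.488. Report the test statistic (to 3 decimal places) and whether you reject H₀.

Expected count for each of the 5 categories: 135/5 = 27.
cat         O        E   (O−E)²/E
Mon        28       27     0.0370
Tue        24       27     0.3333
Wed        25       27     0.1481
Thu        31       27     0.5926
Fri        27       27     0.0000
Sum = 1.111
df = 4. Since 1.111 < 9.488, we do not reject H₀.

1.111; do not reject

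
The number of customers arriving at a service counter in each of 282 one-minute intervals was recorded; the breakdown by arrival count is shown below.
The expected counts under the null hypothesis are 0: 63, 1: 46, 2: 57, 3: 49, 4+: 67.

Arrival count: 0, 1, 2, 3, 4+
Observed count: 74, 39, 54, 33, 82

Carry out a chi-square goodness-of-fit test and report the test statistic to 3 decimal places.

11.726

χ² = (74−63)²/63 + (39−46)²/46 + (54−57)²/57 + (33−49)²/49 + (82−67)²/67
   = 1.9206 + 1.0652 + 0.1579 + 5.2245 + 3.3582
Sum = 11.726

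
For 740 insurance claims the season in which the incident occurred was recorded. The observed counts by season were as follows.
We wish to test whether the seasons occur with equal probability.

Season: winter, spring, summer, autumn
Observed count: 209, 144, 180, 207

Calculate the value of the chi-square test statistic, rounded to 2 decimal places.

14.95

Under H₀ each category has probability 1/4, so each expected count is 740/4 = 185.
winter: (209 − 185)²/185 = 576/185 = 3.114
spring: (144 − 185)²/185 = 1681/185 = 9.086
summer: (180 − 185)²/185 = 25/185 = 0.135
autumn: (207 − 185)²/185 = 484/185 = 2.616
Sum = 14.95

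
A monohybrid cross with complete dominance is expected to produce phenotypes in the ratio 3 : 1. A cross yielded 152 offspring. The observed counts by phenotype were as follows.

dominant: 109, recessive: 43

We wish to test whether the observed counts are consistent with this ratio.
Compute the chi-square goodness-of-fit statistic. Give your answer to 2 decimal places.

Ratio total = 4. Expected counts: 152×3/4 = 114, 152×1/4 = 38.
cat            O        E   (O−E)²/E
dominant     109      114      0.219
recessive     43       38      0.658
Sum = 0.88

0.88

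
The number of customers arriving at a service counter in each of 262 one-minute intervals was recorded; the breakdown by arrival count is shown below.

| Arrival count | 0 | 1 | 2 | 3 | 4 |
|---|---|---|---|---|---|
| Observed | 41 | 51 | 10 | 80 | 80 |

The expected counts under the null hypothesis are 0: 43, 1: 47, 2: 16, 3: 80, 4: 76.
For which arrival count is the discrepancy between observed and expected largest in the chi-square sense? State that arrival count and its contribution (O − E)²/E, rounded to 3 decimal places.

2, 2.250

cat         O        E   (O−E)²/E
0          41       43     0.0930
1          51       47     0.3404
2          10       16     2.2500
3          80       80     0.0000
4          80       76     0.2105
The largest term is for 2: 2.250.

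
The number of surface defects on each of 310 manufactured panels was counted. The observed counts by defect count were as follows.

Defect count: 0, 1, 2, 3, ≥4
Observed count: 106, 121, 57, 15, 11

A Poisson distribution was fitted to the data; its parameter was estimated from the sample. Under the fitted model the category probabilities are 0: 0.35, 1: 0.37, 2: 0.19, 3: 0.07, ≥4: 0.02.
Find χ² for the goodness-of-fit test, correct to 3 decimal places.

Expected counts E_i = n·p_i: 310×0.35 = 108.5, 310×0.37 = 114.7, 310×0.19 = 58.9, 310×0.07 = 21.7, 310×0.02 = 6.2.
0: (106 − 108.5)²/108.5 = 6.25/108.5 = 0.0576
1: (121 − 114.7)²/114.7 = 39.69/114.7 = 0.3460
2: (57 − 58.9)²/58.9 = 3.61/58.9 = 0.0613
3: (15 − 21.7)²/21.7 = 44.89/21.7 = 2.0687
≥4: (11 − 6.2)²/6.2 = 23.04/6.2 = 3.7161
Sum = 6.250

6.250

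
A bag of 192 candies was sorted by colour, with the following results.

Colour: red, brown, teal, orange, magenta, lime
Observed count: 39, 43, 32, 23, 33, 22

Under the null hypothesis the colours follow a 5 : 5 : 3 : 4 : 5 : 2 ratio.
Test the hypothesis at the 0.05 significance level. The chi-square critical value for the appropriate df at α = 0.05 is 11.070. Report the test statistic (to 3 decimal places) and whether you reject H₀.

8.923; do not reject

Ratio total = 24. Expected counts: 192×5/24 = 40, 192×5/24 = 40, 192×3/24 = 24, 192×4/24 = 32, 192×5/24 = 40, 192×2/24 = 16.
red: (39 − 40)²/40 = 1/40 = 0.0250
brown: (43 − 40)²/40 = 9/40 = 0.2250
teal: (32 − 24)²/24 = 64/24 = 2.6667
orange: (23 − 32)²/32 = 81/32 = 2.5313
magenta: (33 − 40)²/40 = 49/40 = 1.2250
lime: (22 − 16)²/16 = 36/16 = 2.2500
Sum = 8.923
df = 5. Since 8.923 < 11.070, we do not reject H₀.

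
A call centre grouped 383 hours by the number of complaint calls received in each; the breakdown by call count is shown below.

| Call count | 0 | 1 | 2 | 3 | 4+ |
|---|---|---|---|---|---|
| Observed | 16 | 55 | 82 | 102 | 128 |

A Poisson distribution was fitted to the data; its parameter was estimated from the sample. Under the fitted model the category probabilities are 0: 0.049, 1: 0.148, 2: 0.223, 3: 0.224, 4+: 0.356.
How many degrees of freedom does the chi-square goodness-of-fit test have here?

There are k = 5 categories and 1 parameter estimated from the data, so df = 5 − 1 − 1 = 3.

3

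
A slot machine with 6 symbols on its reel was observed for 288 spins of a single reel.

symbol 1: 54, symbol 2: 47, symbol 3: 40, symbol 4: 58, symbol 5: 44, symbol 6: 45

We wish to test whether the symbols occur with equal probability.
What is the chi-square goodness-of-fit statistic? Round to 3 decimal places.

Expected count for each of the 6 categories: 288/6 = 48.
χ² = (54−48)²/48 + (47−48)²/48 + (40−48)²/48 + (58−48)²/48 + (44−48)²/48 + (45−48)²/48
   = 0.7500 + 0.0208 + 1.3333 + 2.0833 + 0.3333 + 0.1875
Sum = 4.708

4.708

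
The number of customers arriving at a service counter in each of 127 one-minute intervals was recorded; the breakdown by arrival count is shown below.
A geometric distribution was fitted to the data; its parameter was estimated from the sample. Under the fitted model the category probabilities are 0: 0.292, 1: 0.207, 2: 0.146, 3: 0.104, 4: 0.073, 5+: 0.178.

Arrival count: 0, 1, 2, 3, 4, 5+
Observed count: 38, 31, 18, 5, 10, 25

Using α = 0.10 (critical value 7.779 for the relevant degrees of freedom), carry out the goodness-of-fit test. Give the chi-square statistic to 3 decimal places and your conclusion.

6.294; do not reject

Expected counts E_i = n·p_i: 127×0.292 = 37.084, 127×0.207 = 26.289, 127×0.146 = 18.542, 127×0.104 = 13.208, 127×0.073 = 9.271, 127×0.178 = 22.606.
cat         O        E   (O−E)²/E
0          38   37.084     0.0226
1          31   26.289     0.8442
2          18   18.542     0.0158
3           5   13.208     5.1008
4          10    9.271     0.0573
5+         25   22.606     0.2535
Sum = 6.294
df = 4. Since 6.294 < 7.779, we do not reject H₀.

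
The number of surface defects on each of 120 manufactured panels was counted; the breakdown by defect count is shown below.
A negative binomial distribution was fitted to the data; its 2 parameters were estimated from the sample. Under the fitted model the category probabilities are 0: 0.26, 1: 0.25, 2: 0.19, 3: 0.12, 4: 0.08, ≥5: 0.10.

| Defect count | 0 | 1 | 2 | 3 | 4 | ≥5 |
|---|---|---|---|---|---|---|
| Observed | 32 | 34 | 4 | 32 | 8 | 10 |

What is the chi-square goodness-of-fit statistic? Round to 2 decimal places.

Expected counts E_i = n·p_i: 120×0.26 = 31.2, 120×0.25 = 30, 120×0.19 = 22.8, 120×0.12 = 14.4, 120×0.08 = 9.6, 120×0.10 = 12.
χ² = (32−31.2)²/31.2 + (34−30)²/30 + (4−22.8)²/22.8 + (32−14.4)²/14.4 + (8−9.6)²/9.6 + (10−12)²/12
   = 0.021 + 0.533 + 15.502 + 21.511 + 0.267 + 0.333
Sum = 38.17

38.17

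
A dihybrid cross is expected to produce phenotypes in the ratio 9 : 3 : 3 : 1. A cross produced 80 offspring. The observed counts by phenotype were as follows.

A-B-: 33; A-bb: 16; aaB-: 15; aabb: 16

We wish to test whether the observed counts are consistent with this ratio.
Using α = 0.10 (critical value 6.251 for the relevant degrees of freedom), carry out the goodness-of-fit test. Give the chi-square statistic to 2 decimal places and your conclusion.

27.47; reject

Ratio total = 16. Expected counts: 80×9/16 = 45, 80×3/16 = 15, 80×3/16 = 15, 80×1/16 = 5.
cat         O        E   (O−E)²/E
A-B-       33       45      3.200
A-bb       16       15      0.067
aaB-       15       15      0.000
aabb       16        5     24.200
Sum = 27.47
df = 3. Since 27.47 > 6.251, we reject H₀.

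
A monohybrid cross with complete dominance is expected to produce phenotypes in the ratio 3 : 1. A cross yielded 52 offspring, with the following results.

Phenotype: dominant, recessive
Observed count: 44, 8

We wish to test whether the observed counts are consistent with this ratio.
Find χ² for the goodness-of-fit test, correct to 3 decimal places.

Ratio total = 4. Expected counts: 52×3/4 = 39, 52×1/4 = 13.
cat            O        E   (O−E)²/E
dominant      44       39     0.6410
recessive      8       13     1.9231
Sum = 2.564

2.564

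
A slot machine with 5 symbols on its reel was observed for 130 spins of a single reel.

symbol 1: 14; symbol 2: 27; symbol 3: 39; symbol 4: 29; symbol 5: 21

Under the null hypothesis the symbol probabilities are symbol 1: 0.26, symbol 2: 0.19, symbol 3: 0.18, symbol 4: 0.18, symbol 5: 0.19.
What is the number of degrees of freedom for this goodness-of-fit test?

There are k = 5 categories and no parameters were estimated from the data, so df = 5 − 1 = 4.

4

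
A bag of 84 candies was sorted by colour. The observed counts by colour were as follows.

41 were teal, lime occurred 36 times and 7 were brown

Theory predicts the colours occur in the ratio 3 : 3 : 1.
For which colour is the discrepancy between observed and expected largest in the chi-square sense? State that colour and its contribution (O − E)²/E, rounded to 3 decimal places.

brown, 2.083

Ratio total = 7. Expected counts: 84×3/7 = 36, 84×3/7 = 36, 84×1/7 = 12.
cat         O        E   (O−E)²/E
teal       41       36     0.6944
lime       36       36     0.0000
brown       7       12     2.0833
The largest term is for brown: 2.083.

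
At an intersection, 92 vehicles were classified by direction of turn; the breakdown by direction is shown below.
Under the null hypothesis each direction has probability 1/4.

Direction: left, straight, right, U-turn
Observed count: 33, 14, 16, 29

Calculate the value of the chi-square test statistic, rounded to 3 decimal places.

Under H₀ each category has probability 1/4, so each expected count is 92/4 = 23.
cat           O        E   (O−E)²/E
left         33       23     4.3478
straight     14       23     3.5217
right        16       23     2.1304
U-turn       29       23     1.5652
Sum = 11.565

11.565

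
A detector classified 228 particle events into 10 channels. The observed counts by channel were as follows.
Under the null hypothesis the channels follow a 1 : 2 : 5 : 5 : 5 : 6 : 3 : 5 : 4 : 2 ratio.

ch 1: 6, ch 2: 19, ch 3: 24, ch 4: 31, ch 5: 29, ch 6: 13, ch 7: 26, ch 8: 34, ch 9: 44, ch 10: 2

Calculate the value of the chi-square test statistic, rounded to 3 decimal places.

49.133

Ratio total = 38. Expected counts: 228×1/38 = 6, 228×2/38 = 12, 228×5/38 = 30, 228×5/38 = 30, 228×5/38 = 30, 228×6/38 = 36, 228×3/38 = 18, 228×5/38 = 30, 228×4/38 = 24, 228×2/38 = 12.
cat         O        E   (O−E)²/E
ch 1        6        6     0.0000
ch 2       19       12     4.0833
ch 3       24       30     1.2000
ch 4       31       30     0.0333
ch 5       29       30     0.0333
ch 6       13       36    14.6944
ch 7       26       18     3.5556
ch 8       34       30     0.5333
ch 9       44       24    16.6667
ch 10       2       12     8.3333
Sum = 49.133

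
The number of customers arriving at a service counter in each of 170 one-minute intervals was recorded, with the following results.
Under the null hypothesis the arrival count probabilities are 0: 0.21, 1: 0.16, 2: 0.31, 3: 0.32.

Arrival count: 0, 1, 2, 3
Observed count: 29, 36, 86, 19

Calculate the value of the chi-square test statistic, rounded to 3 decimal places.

Expected counts E_i = n·p_i: 170×0.21 = 35.7, 170×0.16 = 27.2, 170×0.31 = 52.7, 170×0.32 = 54.4.
χ² = (29−35.7)²/35.7 + (36−27.2)²/27.2 + (86−52.7)²/52.7 + (19−54.4)²/54.4
   = 1.2574 + 2.8471 + 21.0416 + 23.0360
Sum = 48.182

48.182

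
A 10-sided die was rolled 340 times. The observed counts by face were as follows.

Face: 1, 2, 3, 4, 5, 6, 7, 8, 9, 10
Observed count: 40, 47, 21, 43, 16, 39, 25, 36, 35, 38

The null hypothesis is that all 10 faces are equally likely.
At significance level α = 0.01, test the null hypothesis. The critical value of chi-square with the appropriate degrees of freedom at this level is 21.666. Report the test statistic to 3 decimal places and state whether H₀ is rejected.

26.647; reject

Under H₀ each category has probability 1/10, so each expected count is 340/10 = 34.
cat         O        E   (O−E)²/E
1          40       34     1.0588
2          47       34     4.9706
3          21       34     4.9706
4          43       34     2.3824
5          16       34     9.5294
6          39       34     0.7353
7          25       34     2.3824
8          36       34     0.1176
9          35       34     0.0294
10         38       34     0.4706
Sum = 26.647
df = 9. Since 26.647 > 21.666, we reject H₀.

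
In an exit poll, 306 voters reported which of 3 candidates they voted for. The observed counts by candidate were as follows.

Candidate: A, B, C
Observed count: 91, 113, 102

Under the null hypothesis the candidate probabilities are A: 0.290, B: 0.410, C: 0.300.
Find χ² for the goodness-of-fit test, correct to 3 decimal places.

Expected counts E_i = n·p_i: 306×0.290 = 88.74, 306×0.410 = 125.46, 306×0.300 = 91.8.
A: (91 − 88.74)²/88.74 = 5.1076/88.74 = 0.0576
B: (113 − 125.46)²/125.46 = 155.2516/125.46 = 1.2375
C: (102 − 91.8)²/91.8 = 104.04/91.8 = 1.1333
Sum = 2.428

2.428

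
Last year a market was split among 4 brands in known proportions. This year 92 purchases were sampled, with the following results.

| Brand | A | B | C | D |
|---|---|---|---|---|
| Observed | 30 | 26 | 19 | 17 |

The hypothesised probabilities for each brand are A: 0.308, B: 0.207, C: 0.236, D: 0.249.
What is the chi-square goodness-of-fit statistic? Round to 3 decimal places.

4.501

Expected counts E_i = n·p_i: 92×0.308 = 28.336, 92×0.207 = 19.044, 92×0.236 = 21.712, 92×0.249 = 22.908.
cat         O        E   (O−E)²/E
A          30   28.336     0.0977
B          26   19.044     2.5407
C          19   21.712     0.3388
D          17   22.908     1.5237
Sum = 4.501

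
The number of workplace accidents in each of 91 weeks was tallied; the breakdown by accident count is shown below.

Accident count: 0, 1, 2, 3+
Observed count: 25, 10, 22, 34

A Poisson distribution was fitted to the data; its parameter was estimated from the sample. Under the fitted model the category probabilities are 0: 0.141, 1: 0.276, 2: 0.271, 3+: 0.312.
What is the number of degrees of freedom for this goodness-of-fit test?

There are k = 4 categories and 1 parameter estimated from the data, so df = 4 − 1 − 1 = 2.

2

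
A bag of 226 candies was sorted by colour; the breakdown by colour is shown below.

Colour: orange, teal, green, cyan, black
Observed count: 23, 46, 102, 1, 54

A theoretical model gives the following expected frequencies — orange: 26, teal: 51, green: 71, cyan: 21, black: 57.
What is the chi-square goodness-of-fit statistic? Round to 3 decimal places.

33.577

cat         O        E   (O−E)²/E
orange     23       26     0.3462
teal       46       51     0.4902
green     102       71    13.5352
cyan        1       21    19.0476
black      54       57     0.1579
Sum = 33.577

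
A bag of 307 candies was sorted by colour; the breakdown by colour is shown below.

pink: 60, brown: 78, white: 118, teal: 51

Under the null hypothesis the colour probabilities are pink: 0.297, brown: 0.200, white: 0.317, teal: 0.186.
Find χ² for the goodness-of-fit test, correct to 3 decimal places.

20.197

Expected counts E_i = n·p_i: 307×0.297 = 91.179, 307×0.200 = 61.4, 307×0.317 = 97.319, 307×0.186 = 57.102.
χ² = (60−91.179)²/91.179 + (78−61.4)²/61.4 + (118−97.319)²/97.319 + (51−57.102)²/57.102
   = 10.6618 + 4.4879 + 4.3949 + 0.6521
Sum = 20.197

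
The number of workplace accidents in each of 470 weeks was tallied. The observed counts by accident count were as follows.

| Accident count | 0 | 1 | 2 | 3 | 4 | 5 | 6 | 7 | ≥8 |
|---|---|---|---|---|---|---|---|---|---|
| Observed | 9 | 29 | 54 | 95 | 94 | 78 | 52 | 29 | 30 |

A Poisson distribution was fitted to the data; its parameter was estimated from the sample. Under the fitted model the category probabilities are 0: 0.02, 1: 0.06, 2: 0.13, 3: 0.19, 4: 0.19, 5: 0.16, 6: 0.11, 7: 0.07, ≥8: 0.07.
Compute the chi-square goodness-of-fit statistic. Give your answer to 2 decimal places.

Expected counts E_i = n·p_i: 470×0.02 = 9.4, 470×0.06 = 28.2, 470×0.13 = 61.1, 470×0.19 = 89.3, 470×0.19 = 89.3, 470×0.16 = 75.2, 470×0.11 = 51.7, 470×0.07 = 32.9, 470×0.07 = 32.9.
cat         O        E   (O−E)²/E
0           9      9.4      0.017
1          29     28.2      0.023
2          54     61.1      0.825
3          95     89.3      0.364
4          94     89.3      0.247
5          78     75.2      0.104
6          52     51.7      0.002
7          29     32.9      0.462
≥8         30     32.9      0.256
Sum = 2.30

2.30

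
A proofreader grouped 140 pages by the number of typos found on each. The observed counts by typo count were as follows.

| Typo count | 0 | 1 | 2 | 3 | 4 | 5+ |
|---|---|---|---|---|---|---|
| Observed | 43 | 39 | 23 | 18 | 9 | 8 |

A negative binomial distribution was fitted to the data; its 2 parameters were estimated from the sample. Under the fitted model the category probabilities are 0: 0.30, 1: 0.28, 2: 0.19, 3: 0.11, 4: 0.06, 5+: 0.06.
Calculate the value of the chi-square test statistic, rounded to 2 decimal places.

1.01

Expected counts E_i = n·p_i: 140×0.30 = 42, 140×0.28 = 39.2, 140×0.19 = 26.6, 140×0.11 = 15.4, 140×0.06 = 8.4, 140×0.06 = 8.4.
0: (43 − 42)²/42 = 1/42 = 0.024
1: (39 − 39.2)²/39.2 = 0.04/39.2 = 0.001
2: (23 − 26.6)²/26.6 = 12.96/26.6 = 0.487
3: (18 − 15.4)²/15.4 = 6.76/15.4 = 0.439
4: (9 − 8.4)²/8.4 = 0.36/8.4 = 0.043
5+: (8 − 8.4)²/8.4 = 0.16/8.4 = 0.019
Sum = 1.01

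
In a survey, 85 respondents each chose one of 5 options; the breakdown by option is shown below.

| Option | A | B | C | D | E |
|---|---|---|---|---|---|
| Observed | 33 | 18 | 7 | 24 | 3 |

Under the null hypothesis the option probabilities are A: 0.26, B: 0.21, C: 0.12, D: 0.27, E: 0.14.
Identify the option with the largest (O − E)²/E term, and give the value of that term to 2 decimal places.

Expected counts E_i = n·p_i: 85×0.26 = 22.1, 85×0.21 = 17.85, 85×0.12 = 10.2, 85×0.27 = 22.95, 85×0.14 = 11.9.
cat         O        E   (O−E)²/E
A          33     22.1      5.376
B          18    17.85      0.001
C           7     10.2      1.004
D          24    22.95      0.048
E           3     11.9      6.656
The largest term is for E: 6.66.

E, 6.66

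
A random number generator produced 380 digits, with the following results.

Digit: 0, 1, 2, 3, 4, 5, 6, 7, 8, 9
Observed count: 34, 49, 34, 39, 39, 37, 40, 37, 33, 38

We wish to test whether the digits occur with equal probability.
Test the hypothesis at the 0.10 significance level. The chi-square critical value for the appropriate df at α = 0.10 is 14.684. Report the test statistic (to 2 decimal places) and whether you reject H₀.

4.89; do not reject

Under H₀ each category has probability 1/10, so each expected count is 380/10 = 38.
χ² = (34−38)²/38 + (49−38)²/38 + (34−38)²/38 + (39−38)²/38 + (39−38)²/38 + (37−38)²/38 + (40−38)²/38 + (37−38)²/38 + (33−38)²/38 + (38−38)²/38
   = 0.421 + 3.184 + 0.421 + 0.026 + 0.026 + 0.026 + 0.105 + 0.026 + 0.658 + 0.000
Sum = 4.89
df = 9. Since 4.89 < 14.684, we do not reject H₀.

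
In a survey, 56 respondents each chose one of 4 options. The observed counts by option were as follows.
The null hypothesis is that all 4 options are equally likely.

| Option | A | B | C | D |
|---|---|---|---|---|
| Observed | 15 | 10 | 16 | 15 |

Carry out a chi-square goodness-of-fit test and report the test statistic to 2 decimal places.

Expected count for each of the 4 categories: 56/4 = 14.
χ² = (15−14)²/14 + (10−14)²/14 + (16−14)²/14 + (15−14)²/14
   = 0.071 + 1.143 + 0.286 + 0.071
Sum = 1.57

1.57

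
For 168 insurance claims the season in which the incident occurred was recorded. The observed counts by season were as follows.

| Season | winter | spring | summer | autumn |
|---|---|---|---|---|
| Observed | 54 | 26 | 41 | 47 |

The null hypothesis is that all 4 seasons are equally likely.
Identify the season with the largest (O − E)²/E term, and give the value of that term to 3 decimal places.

Under H₀ each category has probability 1/4, so each expected count is 168/4 = 42.
cat         O        E   (O−E)²/E
winter     54       42     3.4286
spring     26       42     6.0952
summer     41       42     0.0238
autumn     47       42     0.5952
The largest term is for spring: 6.095.

spring, 6.095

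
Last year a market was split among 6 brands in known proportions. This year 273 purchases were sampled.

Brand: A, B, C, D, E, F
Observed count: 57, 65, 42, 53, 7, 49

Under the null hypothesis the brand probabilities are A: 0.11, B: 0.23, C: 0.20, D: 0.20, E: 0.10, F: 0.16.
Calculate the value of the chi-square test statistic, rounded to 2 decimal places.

43.00

Expected counts E_i = n·p_i: 273×0.11 = 30.03, 273×0.23 = 62.79, 273×0.20 = 54.6, 273×0.20 = 54.6, 273×0.10 = 27.3, 273×0.16 = 43.68.
χ² = (57−30.03)²/30.03 + (65−62.79)²/62.79 + (42−54.6)²/54.6 + (53−54.6)²/54.6 + (7−27.3)²/27.3 + (49−43.68)²/43.68
   = 24.222 + 0.078 + 2.908 + 0.047 + 15.095 + 0.648
Sum = 43.00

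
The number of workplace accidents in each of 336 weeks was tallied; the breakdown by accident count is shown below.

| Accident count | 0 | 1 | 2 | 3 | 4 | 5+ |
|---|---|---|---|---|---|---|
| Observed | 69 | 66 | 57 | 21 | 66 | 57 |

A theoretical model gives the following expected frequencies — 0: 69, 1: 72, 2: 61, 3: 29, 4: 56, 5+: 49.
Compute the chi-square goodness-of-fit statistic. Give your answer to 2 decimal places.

cat         O        E   (O−E)²/E
0          69       69      0.000
1          66       72      0.500
2          57       61      0.262
3          21       29      2.207
4          66       56      1.786
5+         57       49      1.306
Sum = 6.06

6.06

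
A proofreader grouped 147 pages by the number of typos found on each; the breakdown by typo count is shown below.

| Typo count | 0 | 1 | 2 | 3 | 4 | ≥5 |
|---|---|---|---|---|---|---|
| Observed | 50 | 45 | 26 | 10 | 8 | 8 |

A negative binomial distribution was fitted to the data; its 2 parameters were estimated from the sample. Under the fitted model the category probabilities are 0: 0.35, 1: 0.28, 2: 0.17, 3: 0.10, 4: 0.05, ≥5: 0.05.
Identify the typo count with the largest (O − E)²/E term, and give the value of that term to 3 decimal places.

3, 1.503

Expected counts E_i = n·p_i: 147×0.35 = 51.45, 147×0.28 = 41.16, 147×0.17 = 24.99, 147×0.10 = 14.7, 147×0.05 = 7.35, 147×0.05 = 7.35.
χ² = (50−51.45)²/51.45 + (45−41.16)²/41.16 + (26−24.99)²/24.99 + (10−14.7)²/14.7 + (8−7.35)²/7.35 + (8−7.35)²/7.35
   = 0.0409 + 0.3583 + 0.0408 + 1.5027 + 0.0575 + 0.0575
The largest term is for 3: 1.503.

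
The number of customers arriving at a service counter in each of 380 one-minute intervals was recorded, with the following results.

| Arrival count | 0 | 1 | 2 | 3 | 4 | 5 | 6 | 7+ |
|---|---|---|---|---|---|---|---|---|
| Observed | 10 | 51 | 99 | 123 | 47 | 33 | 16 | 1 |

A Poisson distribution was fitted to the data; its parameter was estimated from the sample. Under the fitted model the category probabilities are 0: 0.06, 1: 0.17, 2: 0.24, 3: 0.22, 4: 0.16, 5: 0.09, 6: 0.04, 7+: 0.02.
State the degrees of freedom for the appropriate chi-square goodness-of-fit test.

There are k = 8 categories and 1 parameter estimated from the data, so df = 8 − 1 − 1 = 6.

6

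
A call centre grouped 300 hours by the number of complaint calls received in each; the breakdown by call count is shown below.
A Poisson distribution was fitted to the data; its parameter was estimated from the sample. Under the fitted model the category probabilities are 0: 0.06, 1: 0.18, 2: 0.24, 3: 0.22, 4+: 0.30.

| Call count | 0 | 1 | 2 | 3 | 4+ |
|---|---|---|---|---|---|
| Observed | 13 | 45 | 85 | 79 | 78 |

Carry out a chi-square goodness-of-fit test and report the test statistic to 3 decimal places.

Expected counts E_i = n·p_i: 300×0.06 = 18, 300×0.18 = 54, 300×0.24 = 72, 300×0.22 = 66, 300×0.30 = 90.
0: (13 − 18)²/18 = 25/18 = 1.3889
1: (45 − 54)²/54 = 81/54 = 1.5000
2: (85 − 72)²/72 = 169/72 = 2.3472
3: (79 − 66)²/66 = 169/66 = 2.5606
4+: (78 − 90)²/90 = 144/90 = 1.6000
Sum = 9.397

9.397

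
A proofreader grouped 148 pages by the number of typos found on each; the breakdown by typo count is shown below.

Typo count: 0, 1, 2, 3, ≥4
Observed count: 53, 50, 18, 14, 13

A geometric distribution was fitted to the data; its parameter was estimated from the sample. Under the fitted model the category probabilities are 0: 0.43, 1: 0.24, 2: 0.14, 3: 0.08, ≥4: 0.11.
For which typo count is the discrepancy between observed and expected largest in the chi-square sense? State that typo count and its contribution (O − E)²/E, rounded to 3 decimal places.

Expected counts E_i = n·p_i: 148×0.43 = 63.64, 148×0.24 = 35.52, 148×0.14 = 20.72, 148×0.08 = 11.84, 148×0.11 = 16.28.
χ² = (53−63.64)²/63.64 + (50−35.52)²/35.52 + (18−20.72)²/20.72 + (14−11.84)²/11.84 + (13−16.28)²/16.28
   = 1.7789 + 5.9029 + 0.3571 + 0.3941 + 0.6608
The largest term is for 1: 5.903.

1, 5.903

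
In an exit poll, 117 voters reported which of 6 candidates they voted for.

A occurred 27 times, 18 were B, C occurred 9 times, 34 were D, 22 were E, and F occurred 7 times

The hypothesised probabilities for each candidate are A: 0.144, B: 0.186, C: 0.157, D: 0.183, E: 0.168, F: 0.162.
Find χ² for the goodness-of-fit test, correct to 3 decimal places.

Expected counts E_i = n·p_i: 117×0.144 = 16.848, 117×0.186 = 21.762, 117×0.157 = 18.369, 117×0.183 = 21.411, 117×0.168 = 19.656, 117×0.162 = 18.954.
cat         O        E   (O−E)²/E
A          27   16.848     6.1172
B          18   21.762     0.6503
C           9   18.369     4.7786
D          34   21.411     7.4019
E          22   19.656     0.2795
F           7   18.954     7.5392
Sum = 26.767

26.767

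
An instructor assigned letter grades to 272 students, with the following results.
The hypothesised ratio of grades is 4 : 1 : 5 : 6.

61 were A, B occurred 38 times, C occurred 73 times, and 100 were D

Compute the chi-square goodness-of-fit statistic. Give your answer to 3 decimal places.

28.395

Ratio total = 16. Expected counts: 272×4/16 = 68, 272×1/16 = 17, 272×5/16 = 85, 272×6/16 = 102.
cat         O        E   (O−E)²/E
A          61       68     0.7206
B          38       17    25.9412
C          73       85     1.6941
D         100      102     0.0392
Sum = 28.395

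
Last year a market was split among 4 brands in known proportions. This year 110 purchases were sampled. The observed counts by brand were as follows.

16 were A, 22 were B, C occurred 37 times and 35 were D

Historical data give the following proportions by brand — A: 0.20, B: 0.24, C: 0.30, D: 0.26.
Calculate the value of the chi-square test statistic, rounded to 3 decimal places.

4.287

Expected counts E_i = n·p_i: 110×0.20 = 22, 110×0.24 = 26.4, 110×0.30 = 33, 110×0.26 = 28.6.
χ² = (16−22)²/22 + (22−26.4)²/26.4 + (37−33)²/33 + (35−28.6)²/28.6
   = 1.6364 + 0.7333 + 0.4848 + 1.4322
Sum = 4.287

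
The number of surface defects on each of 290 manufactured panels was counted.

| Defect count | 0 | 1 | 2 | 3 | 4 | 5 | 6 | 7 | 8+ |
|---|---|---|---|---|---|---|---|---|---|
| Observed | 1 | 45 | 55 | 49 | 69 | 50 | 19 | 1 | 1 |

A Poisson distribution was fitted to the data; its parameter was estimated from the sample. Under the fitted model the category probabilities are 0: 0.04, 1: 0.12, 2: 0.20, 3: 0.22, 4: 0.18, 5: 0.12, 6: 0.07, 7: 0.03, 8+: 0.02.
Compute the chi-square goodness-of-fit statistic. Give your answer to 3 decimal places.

Expected counts E_i = n·p_i: 290×0.04 = 11.6, 290×0.12 = 34.8, 290×0.20 = 58, 290×0.22 = 63.8, 290×0.18 = 52.2, 290×0.12 = 34.8, 290×0.07 = 20.3, 290×0.03 = 8.7, 290×0.02 = 5.8.
cat         O        E   (O−E)²/E
0           1     11.6     9.6862
1          45     34.8     2.9897
2          55       58     0.1552
3          49     63.8     3.4332
4          69     52.2     5.4069
5          50     34.8     6.6391
6          19     20.3     0.0833
7           1      8.7     6.8149
8+          1      5.8     3.9724
Sum = 39.181

39.181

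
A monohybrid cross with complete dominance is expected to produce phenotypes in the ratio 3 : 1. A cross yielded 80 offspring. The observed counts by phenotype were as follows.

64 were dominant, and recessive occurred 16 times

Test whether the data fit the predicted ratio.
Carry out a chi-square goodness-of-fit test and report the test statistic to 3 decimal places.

Ratio total = 4. Expected counts: 80×3/4 = 60, 80×1/4 = 20.
dominant: (64 − 60)²/60 = 16/60 = 0.2667
recessive: (16 − 20)²/20 = 16/20 = 0.8000
Sum = 1.067

1.067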